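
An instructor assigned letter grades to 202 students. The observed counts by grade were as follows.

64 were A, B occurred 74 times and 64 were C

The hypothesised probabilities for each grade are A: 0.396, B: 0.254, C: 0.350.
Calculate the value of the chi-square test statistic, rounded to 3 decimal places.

Expected counts E_i = n·p_i: 202×0.396 = 79.992, 202×0.254 = 51.308, 202×0.350 = 70.7.
A: (64 − 79.992)²/79.992 = 255.744064/79.992 = 3.1971
B: (74 − 51.308)²/51.308 = 514.926864/51.308 = 10.0360
C: (64 − 70.7)²/70.7 = 44.89/70.7 = 0.6349
Sum = 13.868

13.868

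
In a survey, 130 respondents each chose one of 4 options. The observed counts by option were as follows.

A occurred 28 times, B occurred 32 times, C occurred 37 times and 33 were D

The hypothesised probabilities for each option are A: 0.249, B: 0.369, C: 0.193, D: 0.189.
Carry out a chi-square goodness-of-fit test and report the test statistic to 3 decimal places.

Expected counts E_i = n·p_i: 130×0.249 = 32.37, 130×0.369 = 47.97, 130×0.193 = 25.09, 130×0.189 = 24.57.
A: (28 − 32.37)²/32.37 = 19.0969/32.37 = 0.5900
B: (32 − 47.97)²/47.97 = 255.0409/47.97 = 5.3167
C: (37 − 25.09)²/25.09 = 141.8481/25.09 = 5.6536
D: (33 − 24.57)²/24.57 = 71.0649/24.57 = 2.8923
Sum = 14.453

14.453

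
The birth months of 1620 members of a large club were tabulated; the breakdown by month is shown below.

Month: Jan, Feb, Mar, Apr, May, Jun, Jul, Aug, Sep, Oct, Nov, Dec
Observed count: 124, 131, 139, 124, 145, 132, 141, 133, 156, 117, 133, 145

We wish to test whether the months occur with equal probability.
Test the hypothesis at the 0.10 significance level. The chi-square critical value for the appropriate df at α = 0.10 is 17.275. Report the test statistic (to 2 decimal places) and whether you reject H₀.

Expected count for each of the 12 categories: 1620/12 = 135.
Jan: (124 − 135)²/135 = 121/135 = 0.896
Feb: (131 − 135)²/135 = 16/135 = 0.119
Mar: (139 − 135)²/135 = 16/135 = 0.119
Apr: (124 − 135)²/135 = 121/135 = 0.896
May: (145 − 135)²/135 = 100/135 = 0.741
Jun: (132 − 135)²/135 = 9/135 = 0.067
Jul: (141 − 135)²/135 = 36/135 = 0.267
Aug: (133 − 135)²/135 = 4/135 = 0.030
Sep: (156 − 135)²/135 = 441/135 = 3.267
Oct: (117 − 135)²/135 = 324/135 = 2.400
Nov: (133 − 135)²/135 = 4/135 = 0.030
Dec: (145 − 135)²/135 = 100/135 = 0.741
Sum = 9.57
df = 11. Since 9.57 < 17.275, we do not reject H₀.

9.57; do not reject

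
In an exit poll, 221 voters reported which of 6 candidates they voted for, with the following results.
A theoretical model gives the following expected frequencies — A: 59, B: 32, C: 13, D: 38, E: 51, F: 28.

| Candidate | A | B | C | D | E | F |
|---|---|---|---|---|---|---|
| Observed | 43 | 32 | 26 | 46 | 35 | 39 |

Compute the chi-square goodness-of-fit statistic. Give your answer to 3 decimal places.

χ² = (43−59)²/59 + (32−32)²/32 + (26−13)²/13 + (46−38)²/38 + (35−51)²/51 + (39−28)²/28
   = 4.3390 + 0.0000 + 13.0000 + 1.6842 + 5.0196 + 4.3214
Sum = 28.364

28.364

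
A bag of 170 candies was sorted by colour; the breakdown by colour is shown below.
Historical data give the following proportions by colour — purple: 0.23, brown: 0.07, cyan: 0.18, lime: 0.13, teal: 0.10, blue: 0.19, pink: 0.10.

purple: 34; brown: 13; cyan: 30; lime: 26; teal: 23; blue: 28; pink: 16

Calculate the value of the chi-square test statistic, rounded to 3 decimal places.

Expected counts E_i = n·p_i: 170×0.23 = 39.1, 170×0.07 = 11.9, 170×0.18 = 30.6, 170×0.13 = 22.1, 170×0.10 = 17, 170×0.19 = 32.3, 170×0.10 = 17.
χ² = (34−39.1)²/39.1 + (13−11.9)²/11.9 + (30−30.6)²/30.6 + (26−22.1)²/22.1 + (23−17)²/17 + (28−32.3)²/32.3 + (16−17)²/17
   = 0.6652 + 0.1017 + 0.0118 + 0.6882 + 2.1176 + 0.5724 + 0.0588
Sum = 4.216

4.216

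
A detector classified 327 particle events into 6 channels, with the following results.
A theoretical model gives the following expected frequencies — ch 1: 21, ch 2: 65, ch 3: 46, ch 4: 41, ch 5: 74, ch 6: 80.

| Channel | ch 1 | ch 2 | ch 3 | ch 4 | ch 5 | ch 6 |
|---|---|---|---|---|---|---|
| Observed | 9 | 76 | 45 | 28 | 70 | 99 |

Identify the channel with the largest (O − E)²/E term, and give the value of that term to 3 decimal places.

ch 1, 6.857

χ² = (9−21)²/21 + (76−65)²/65 + (45−46)²/46 + (28−41)²/41 + (70−74)²/74 + (99−80)²/80
   = 6.8571 + 1.8615 + 0.0217 + 4.1220 + 0.2162 + 4.5125
The largest term is for ch 1: 6.857.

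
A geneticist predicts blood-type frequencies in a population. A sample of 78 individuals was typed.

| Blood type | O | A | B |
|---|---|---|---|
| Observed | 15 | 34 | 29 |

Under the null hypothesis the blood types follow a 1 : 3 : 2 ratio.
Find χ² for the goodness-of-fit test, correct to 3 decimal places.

Ratio total = 6. Expected counts: 78×1/6 = 13, 78×3/6 = 39, 78×2/6 = 26.
cat         O        E   (O−E)²/E
O          15       13     0.3077
A          34       39     0.6410
B          29       26     0.3462
Sum = 1.295

1.295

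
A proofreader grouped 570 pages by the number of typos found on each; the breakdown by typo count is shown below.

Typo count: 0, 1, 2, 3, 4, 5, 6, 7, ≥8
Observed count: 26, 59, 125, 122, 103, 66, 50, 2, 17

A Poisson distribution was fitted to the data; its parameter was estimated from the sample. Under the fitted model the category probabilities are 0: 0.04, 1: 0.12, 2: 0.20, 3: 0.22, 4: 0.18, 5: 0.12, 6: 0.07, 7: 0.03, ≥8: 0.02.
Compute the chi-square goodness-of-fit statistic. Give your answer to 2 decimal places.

Expected counts E_i = n·p_i: 570×0.04 = 22.8, 570×0.12 = 68.4, 570×0.20 = 114, 570×0.22 = 125.4, 570×0.18 = 102.6, 570×0.12 = 68.4, 570×0.07 = 39.9, 570×0.03 = 17.1, 570×0.02 = 11.4.
χ² = (26−22.8)²/22.8 + (59−68.4)²/68.4 + (125−114)²/114 + (122−125.4)²/125.4 + (103−102.6)²/102.6 + (66−68.4)²/68.4 + (50−39.9)²/39.9 + (2−17.1)²/17.1 + (17−11.4)²/11.4
   = 0.449 + 1.292 + 1.061 + 0.092 + 0.002 + 0.084 + 2.557 + 13.334 + 2.751
Sum = 21.62

21.62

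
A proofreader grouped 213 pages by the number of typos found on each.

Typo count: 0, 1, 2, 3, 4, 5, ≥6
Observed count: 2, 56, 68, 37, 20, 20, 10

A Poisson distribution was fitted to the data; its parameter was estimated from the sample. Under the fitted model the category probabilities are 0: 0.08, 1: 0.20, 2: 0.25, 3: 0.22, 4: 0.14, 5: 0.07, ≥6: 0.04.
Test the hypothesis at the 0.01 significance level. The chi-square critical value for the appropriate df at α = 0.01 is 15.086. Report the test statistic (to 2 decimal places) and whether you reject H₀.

Expected counts E_i = n·p_i: 213×0.08 = 17.04, 213×0.20 = 42.6, 213×0.25 = 53.25, 213×0.22 = 46.86, 213×0.14 = 29.82, 213×0.07 = 14.91, 213×0.04 = 8.52.
χ² = (2−17.04)²/17.04 + (56−42.6)²/42.6 + (68−53.25)²/53.25 + (37−46.86)²/46.86 + (20−29.82)²/29.82 + (20−14.91)²/14.91 + (10−8.52)²/8.52
   = 13.275 + 4.215 + 4.086 + 2.075 + 3.234 + 1.738 + 0.257
Sum = 28.88
df = 5. Since 28.88 > 15.086, we reject H₀.

28.88; reject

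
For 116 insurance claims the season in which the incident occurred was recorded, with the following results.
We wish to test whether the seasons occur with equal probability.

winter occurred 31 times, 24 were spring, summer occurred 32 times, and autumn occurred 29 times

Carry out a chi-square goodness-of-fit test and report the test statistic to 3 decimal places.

1.310

Under H₀ each category has probability 1/4, so each expected count is 116/4 = 29.
χ² = (31−29)²/29 + (24−29)²/29 + (32−29)²/29 + (29−29)²/29
   = 0.1379 + 0.8621 + 0.3103 + 0.0000
Sum = 1.310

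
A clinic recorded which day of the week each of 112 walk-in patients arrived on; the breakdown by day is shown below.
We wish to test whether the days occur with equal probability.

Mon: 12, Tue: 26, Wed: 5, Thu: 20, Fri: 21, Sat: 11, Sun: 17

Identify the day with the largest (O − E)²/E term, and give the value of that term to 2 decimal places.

Wed, 7.56

Expected count for each of the 7 categories: 112/7 = 16.
χ² = (12−16)²/16 + (26−16)²/16 + (5−16)²/16 + (20−16)²/16 + (21−16)²/16 + (11−16)²/16 + (17−16)²/16
   = 1.000 + 6.250 + 7.563 + 1.000 + 1.563 + 1.563 + 0.063
The largest term is for Wed: 7.56.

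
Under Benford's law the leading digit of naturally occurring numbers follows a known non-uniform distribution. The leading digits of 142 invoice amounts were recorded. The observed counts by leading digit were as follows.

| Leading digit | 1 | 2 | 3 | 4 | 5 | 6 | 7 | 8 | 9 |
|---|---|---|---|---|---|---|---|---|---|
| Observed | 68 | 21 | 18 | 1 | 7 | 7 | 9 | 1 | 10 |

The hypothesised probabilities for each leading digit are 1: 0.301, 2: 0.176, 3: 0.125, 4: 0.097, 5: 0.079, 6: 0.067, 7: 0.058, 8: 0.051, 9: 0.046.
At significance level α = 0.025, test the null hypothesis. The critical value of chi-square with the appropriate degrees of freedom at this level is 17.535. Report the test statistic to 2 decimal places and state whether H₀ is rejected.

Expected counts E_i = n·p_i: 142×0.301 = 42.742, 142×0.176 = 24.992, 142×0.125 = 17.75, 142×0.097 = 13.774, 142×0.079 = 11.218, 142×0.067 = 9.514, 142×0.058 = 8.236, 142×0.051 = 7.242, 142×0.046 = 6.532.
cat         O        E   (O−E)²/E
1          68   42.742     14.926
2          21   24.992      0.638
3          18    17.75      0.004
4           1   13.774     11.847
5           7   11.218      1.586
6           7    9.514      0.664
7           9    8.236      0.071
8           1    7.242      5.380
9          10    6.532      1.841
Sum = 36.96
df = 8. Since 36.96 > 17.535, we reject H₀.

36.96; reject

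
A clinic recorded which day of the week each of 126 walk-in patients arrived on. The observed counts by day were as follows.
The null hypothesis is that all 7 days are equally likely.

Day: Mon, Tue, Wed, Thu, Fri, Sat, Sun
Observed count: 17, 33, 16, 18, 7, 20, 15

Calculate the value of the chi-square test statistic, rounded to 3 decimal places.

Expected count for each of the 7 categories: 126/7 = 18.
Mon: (17 − 18)²/18 = 1/18 = 0.0556
Tue: (33 − 18)²/18 = 225/18 = 12.5000
Wed: (16 − 18)²/18 = 4/18 = 0.2222
Thu: (18 − 18)²/18 = 0/18 = 0.0000
Fri: (7 − 18)²/18 = 121/18 = 6.7222
Sat: (20 − 18)²/18 = 4/18 = 0.2222
Sun: (15 − 18)²/18 = 9/18 = 0.5000
Sum = 20.222

20.222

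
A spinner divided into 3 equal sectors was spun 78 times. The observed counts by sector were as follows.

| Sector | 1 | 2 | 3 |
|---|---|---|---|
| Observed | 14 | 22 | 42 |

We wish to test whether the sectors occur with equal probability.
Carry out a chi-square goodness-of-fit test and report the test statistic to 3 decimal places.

Expected count for each of the 3 categories: 78/3 = 26.
1: (14 − 26)²/26 = 144/26 = 5.5385
2: (22 − 26)²/26 = 16/26 = 0.6154
3: (42 − 26)²/26 = 256/26 = 9.8462
Sum = 16.000

16.000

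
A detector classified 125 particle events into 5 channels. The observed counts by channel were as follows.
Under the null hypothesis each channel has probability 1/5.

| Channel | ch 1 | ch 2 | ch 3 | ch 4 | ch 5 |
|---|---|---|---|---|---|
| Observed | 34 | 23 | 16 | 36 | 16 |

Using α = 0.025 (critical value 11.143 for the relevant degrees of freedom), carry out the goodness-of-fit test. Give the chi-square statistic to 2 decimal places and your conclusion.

Expected count for each of the 5 categories: 125/5 = 25.
cat         O        E   (O−E)²/E
ch 1       34       25      3.240
ch 2       23       25      0.160
ch 3       16       25      3.240
ch 4       36       25      4.840
ch 5       16       25      3.240
Sum = 14.72
df = 4. Since 14.72 > 11.143, we reject H₀.

14.72; reject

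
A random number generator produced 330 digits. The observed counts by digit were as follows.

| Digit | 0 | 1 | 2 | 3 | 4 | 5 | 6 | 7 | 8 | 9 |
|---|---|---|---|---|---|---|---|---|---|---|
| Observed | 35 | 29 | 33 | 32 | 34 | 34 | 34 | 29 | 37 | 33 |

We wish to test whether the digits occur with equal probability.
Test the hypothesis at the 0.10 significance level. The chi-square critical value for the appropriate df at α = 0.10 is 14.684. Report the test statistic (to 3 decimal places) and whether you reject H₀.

1.697; do not reject

Under H₀ each category has probability 1/10, so each expected count is 330/10 = 33.
cat         O        E   (O−E)²/E
0          35       33     0.1212
1          29       33     0.4848
2          33       33     0.0000
3          32       33     0.0303
4          34       33     0.0303
5          34       33     0.0303
6          34       33     0.0303
7          29       33     0.4848
8          37       33     0.4848
9          33       33     0.0000
Sum = 1.697
df = 9. Since 1.697 < 14.684, we do not reject H₀.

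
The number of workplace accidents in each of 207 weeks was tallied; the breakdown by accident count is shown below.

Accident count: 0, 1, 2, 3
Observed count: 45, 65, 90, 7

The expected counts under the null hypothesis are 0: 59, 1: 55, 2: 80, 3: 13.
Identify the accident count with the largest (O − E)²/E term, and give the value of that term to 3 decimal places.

0, 3.322

χ² = (45−59)²/59 + (65−55)²/55 + (90−80)²/80 + (7−13)²/13
   = 3.3220 + 1.8182 + 1.2500 + 2.7692
The largest term is for 0: 3.322.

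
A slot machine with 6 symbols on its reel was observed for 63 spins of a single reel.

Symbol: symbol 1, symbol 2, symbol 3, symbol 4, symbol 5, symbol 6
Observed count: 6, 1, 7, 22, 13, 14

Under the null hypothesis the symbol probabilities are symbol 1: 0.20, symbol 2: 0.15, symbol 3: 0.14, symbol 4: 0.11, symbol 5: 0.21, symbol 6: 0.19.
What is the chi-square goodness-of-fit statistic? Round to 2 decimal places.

44.51

Expected counts E_i = n·p_i: 63×0.20 = 12.6, 63×0.15 = 9.45, 63×0.14 = 8.82, 63×0.11 = 6.93, 63×0.21 = 13.23, 63×0.19 = 11.97.
χ² = (6−12.6)²/12.6 + (1−9.45)²/9.45 + (7−8.82)²/8.82 + (22−6.93)²/6.93 + (13−13.23)²/13.23 + (14−11.97)²/11.97
   = 3.457 + 7.556 + 0.376 + 32.771 + 0.004 + 0.344
Sum = 44.51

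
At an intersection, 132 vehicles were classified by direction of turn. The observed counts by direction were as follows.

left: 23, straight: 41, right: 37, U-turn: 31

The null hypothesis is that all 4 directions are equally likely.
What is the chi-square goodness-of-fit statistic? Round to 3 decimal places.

Expected count for each of the 4 categories: 132/4 = 33.
cat           O        E   (O−E)²/E
left         23       33     3.0303
straight     41       33     1.9394
right        37       33     0.4848
U-turn       31       33     0.1212
Sum = 5.576

5.576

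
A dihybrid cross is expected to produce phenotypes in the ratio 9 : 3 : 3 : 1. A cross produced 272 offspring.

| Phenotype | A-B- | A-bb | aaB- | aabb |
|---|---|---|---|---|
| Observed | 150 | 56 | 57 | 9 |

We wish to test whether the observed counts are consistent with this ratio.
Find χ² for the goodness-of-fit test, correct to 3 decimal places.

Ratio total = 16. Expected counts: 272×9/16 = 153, 272×3/16 = 51, 272×3/16 = 51, 272×1/16 = 17.
cat         O        E   (O−E)²/E
A-B-      150      153     0.0588
A-bb       56       51     0.4902
aaB-       57       51     0.7059
aabb        9       17     3.7647
Sum = 5.020

5.020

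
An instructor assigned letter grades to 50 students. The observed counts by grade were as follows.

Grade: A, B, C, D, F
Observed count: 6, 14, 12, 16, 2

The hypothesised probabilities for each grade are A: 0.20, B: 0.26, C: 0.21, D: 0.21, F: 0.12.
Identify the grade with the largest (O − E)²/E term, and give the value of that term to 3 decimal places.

D, 2.881

Expected counts E_i = n·p_i: 50×0.20 = 10, 50×0.26 = 13, 50×0.21 = 10.5, 50×0.21 = 10.5, 50×0.12 = 6.
A: (6 − 10)²/10 = 16/10 = 1.6000
B: (14 − 13)²/13 = 1/13 = 0.0769
C: (12 − 10.5)²/10.5 = 2.25/10.5 = 0.2143
D: (16 − 10.5)²/10.5 = 30.25/10.5 = 2.8810
F: (2 − 6)²/6 = 16/6 = 2.6667
The largest term is for D: 2.881.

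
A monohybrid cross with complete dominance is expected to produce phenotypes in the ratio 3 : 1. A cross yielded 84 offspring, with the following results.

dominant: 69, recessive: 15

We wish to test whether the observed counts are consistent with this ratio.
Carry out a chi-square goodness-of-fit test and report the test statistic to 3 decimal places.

Ratio total = 4. Expected counts: 84×3/4 = 63, 84×1/4 = 21.
dominant: (69 − 63)²/63 = 36/63 = 0.5714
recessive: (15 − 21)²/21 = 36/21 = 1.7143
Sum = 2.286

2.286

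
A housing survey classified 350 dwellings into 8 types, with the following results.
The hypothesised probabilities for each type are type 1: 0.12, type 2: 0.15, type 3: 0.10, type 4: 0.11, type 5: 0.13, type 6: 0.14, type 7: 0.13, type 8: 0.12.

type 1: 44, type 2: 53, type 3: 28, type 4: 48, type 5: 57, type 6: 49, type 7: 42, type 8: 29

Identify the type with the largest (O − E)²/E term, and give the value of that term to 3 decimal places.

Expected counts E_i = n·p_i: 350×0.12 = 42, 350×0.15 = 52.5, 350×0.10 = 35, 350×0.11 = 38.5, 350×0.13 = 45.5, 350×0.14 = 49, 350×0.13 = 45.5, 350×0.12 = 42.
cat         O        E   (O−E)²/E
type 1     44       42     0.0952
type 2     53     52.5     0.0048
type 3     28       35     1.4000
type 4     48     38.5     2.3442
type 5     57     45.5     2.9066
type 6     49       49     0.0000
type 7     42     45.5     0.2692
type 8     29       42     4.0238
The largest term is for type 8: 4.024.

type 8, 4.024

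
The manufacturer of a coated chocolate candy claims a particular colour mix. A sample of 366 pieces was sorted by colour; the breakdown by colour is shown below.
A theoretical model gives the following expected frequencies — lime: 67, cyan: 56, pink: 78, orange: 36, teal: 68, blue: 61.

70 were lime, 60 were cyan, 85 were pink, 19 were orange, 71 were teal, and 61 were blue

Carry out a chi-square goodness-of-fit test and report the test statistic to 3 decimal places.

9.208

lime: (70 − 67)²/67 = 9/67 = 0.1343
cyan: (60 − 56)²/56 = 16/56 = 0.2857
pink: (85 − 78)²/78 = 49/78 = 0.6282
orange: (19 − 36)²/36 = 289/36 = 8.0278
teal: (71 − 68)²/68 = 9/68 = 0.1324
blue: (61 − 61)²/61 = 0/61 = 0.0000
Sum = 9.208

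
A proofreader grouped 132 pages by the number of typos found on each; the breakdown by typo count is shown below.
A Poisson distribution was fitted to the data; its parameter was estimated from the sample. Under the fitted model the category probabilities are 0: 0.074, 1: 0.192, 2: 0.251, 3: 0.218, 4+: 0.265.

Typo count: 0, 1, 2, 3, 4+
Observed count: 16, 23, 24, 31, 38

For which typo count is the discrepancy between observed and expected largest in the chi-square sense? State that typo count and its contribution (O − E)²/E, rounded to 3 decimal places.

0, 3.976

Expected counts E_i = n·p_i: 132×0.074 = 9.768, 132×0.192 = 25.344, 132×0.251 = 33.132, 132×0.218 = 28.776, 132×0.265 = 34.98.
χ² = (16−9.768)²/9.768 + (23−25.344)²/25.344 + (24−33.132)²/33.132 + (31−28.776)²/28.776 + (38−34.98)²/34.98
   = 3.9760 + 0.2168 + 2.5170 + 0.1719 + 0.2607
The largest term is for 0: 3.976.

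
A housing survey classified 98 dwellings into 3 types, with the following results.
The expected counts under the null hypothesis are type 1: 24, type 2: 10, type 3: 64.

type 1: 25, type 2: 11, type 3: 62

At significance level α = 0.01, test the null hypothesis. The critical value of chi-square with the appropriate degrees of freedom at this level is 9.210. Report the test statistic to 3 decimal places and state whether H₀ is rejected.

χ² = (25−24)²/24 + (11−10)²/10 + (62−64)²/64
   = 0.0417 + 0.1000 + 0.0625
Sum = 0.204
df = 2. Since 0.204 < 9.210, we do not reject H₀.

0.204; do not reject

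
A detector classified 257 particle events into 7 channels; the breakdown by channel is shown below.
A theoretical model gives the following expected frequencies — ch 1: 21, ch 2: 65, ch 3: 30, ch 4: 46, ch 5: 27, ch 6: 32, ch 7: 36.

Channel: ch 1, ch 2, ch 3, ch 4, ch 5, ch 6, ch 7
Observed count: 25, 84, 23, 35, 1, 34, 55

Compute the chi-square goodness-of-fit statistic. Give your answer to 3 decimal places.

χ² = (25−21)²/21 + (84−65)²/65 + (23−30)²/30 + (35−46)²/46 + (1−27)²/27 + (34−32)²/32 + (55−36)²/36
   = 0.7619 + 5.5538 + 1.6333 + 2.6304 + 25.0370 + 0.1250 + 10.0278
Sum = 45.769

45.769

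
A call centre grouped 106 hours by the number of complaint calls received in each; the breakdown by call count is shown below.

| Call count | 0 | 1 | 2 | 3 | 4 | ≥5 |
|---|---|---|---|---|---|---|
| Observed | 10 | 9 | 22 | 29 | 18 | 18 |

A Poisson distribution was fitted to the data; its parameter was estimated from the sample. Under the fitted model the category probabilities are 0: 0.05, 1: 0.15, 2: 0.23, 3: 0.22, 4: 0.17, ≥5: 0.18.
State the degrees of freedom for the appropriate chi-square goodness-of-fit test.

There are k = 6 categories and 1 parameter estimated from the data, so df = 6 − 1 − 1 = 4.

4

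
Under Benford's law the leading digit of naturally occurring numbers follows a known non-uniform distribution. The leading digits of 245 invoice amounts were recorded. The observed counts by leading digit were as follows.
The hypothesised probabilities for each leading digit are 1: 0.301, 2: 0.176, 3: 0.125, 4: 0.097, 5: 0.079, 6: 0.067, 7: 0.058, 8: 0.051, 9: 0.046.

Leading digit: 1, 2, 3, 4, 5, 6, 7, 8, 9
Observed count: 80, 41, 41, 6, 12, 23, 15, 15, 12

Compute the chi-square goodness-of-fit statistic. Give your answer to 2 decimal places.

Expected counts E_i = n·p_i: 245×0.301 = 73.745, 245×0.176 = 43.12, 245×0.125 = 30.625, 245×0.097 = 23.765, 245×0.079 = 19.355, 245×0.067 = 16.415, 245×0.058 = 14.21, 245×0.051 = 12.495, 245×0.046 = 11.27.
1: (80 − 73.745)²/73.745 = 39.125025/73.745 = 0.531
2: (41 − 43.12)²/43.12 = 4.4944/43.12 = 0.104
3: (41 − 30.625)²/30.625 = 107.640625/30.625 = 3.515
4: (6 − 23.765)²/23.765 = 315.595225/23.765 = 13.280
5: (12 − 19.355)²/19.355 = 54.096025/19.355 = 2.795
6: (23 − 16.415)²/16.415 = 43.362225/16.415 = 2.642
7: (15 − 14.21)²/14.21 = 0.6241/14.21 = 0.044
8: (15 − 12.495)²/12.495 = 6.275025/12.495 = 0.502
9: (12 − 11.27)²/11.27 = 0.5329/11.27 = 0.047
Sum = 23.46

23.46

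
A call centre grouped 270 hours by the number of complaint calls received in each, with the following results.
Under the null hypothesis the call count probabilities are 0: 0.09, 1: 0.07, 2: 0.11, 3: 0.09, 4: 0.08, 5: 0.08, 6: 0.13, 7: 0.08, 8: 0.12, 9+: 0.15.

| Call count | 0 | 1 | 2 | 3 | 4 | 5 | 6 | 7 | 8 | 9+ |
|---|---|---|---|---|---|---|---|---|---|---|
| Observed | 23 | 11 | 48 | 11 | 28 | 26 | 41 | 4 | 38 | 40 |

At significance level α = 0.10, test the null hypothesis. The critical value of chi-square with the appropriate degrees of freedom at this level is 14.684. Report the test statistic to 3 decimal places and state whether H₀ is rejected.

41.026; reject

Expected counts E_i = n·p_i: 270×0.09 = 24.3, 270×0.07 = 18.9, 270×0.11 = 29.7, 270×0.09 = 24.3, 270×0.08 = 21.6, 270×0.08 = 21.6, 270×0.13 = 35.1, 270×0.08 = 21.6, 270×0.12 = 32.4, 270×0.15 = 40.5.
χ² = (23−24.3)²/24.3 + (11−18.9)²/18.9 + (48−29.7)²/29.7 + (11−24.3)²/24.3 + (28−21.6)²/21.6 + (26−21.6)²/21.6 + (41−35.1)²/35.1 + (4−21.6)²/21.6 + (38−32.4)²/32.4 + (40−40.5)²/40.5
   = 0.0695 + 3.3021 + 11.2758 + 7.2794 + 1.8963 + 0.8963 + 0.9917 + 14.3407 + 0.9679 + 0.0062
Sum = 41.026
df = 9. Since 41.026 > 14.684, we reject H₀.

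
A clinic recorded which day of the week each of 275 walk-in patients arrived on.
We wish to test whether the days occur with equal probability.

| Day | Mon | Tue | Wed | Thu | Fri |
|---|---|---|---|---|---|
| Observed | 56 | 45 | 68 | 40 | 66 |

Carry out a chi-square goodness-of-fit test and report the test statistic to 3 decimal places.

11.200

Under H₀ each category has probability 1/5, so each expected count is 275/5 = 55.
χ² = (56−55)²/55 + (45−55)²/55 + (68−55)²/55 + (40−55)²/55 + (66−55)²/55
   = 0.0182 + 1.8182 + 3.0727 + 4.0909 + 2.2000
Sum = 11.200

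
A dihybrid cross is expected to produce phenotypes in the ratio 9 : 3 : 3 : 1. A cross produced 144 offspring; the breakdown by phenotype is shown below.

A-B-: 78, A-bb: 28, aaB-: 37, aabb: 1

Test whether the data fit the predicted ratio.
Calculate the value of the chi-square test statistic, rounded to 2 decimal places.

Ratio total = 16. Expected counts: 144×9/16 = 81, 144×3/16 = 27, 144×3/16 = 27, 144×1/16 = 9.
χ² = (78−81)²/81 + (28−27)²/27 + (37−27)²/27 + (1−9)²/9
   = 0.111 + 0.037 + 3.704 + 7.111
Sum = 10.96

10.96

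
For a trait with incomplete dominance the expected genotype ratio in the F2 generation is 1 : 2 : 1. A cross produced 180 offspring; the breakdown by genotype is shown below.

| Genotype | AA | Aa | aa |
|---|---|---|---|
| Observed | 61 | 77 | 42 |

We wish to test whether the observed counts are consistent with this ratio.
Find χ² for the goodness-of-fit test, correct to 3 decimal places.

7.767

Ratio total = 4. Expected counts: 180×1/4 = 45, 180×2/4 = 90, 180×1/4 = 45.
cat         O        E   (O−E)²/E
AA         61       45     5.6889
Aa         77       90     1.8778
aa         42       45     0.2000
Sum = 7.767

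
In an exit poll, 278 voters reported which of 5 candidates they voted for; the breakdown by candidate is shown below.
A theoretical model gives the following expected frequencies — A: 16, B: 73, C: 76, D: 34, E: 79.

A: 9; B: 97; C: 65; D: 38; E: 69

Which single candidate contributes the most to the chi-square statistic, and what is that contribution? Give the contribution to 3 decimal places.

A: (9 − 16)²/16 = 49/16 = 3.0625
B: (97 − 73)²/73 = 576/73 = 7.8904
C: (65 − 76)²/76 = 121/76 = 1.5921
D: (38 − 34)²/34 = 16/34 = 0.4706
E: (69 − 79)²/79 = 100/79 = 1.2658
The largest term is for B: 7.890.

B, 7.890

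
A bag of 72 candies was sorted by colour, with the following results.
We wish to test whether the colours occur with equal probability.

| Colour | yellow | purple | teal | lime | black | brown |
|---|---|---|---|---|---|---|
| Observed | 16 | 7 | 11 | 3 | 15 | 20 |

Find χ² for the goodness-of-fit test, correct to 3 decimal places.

16.333

Under H₀ each category has probability 1/6, so each expected count is 72/6 = 12.
yellow: (16 − 12)²/12 = 16/12 = 1.3333
purple: (7 − 12)²/12 = 25/12 = 2.0833
teal: (11 − 12)²/12 = 1/12 = 0.0833
lime: (3 − 12)²/12 = 81/12 = 6.7500
black: (15 − 12)²/12 = 9/12 = 0.7500
brown: (20 − 12)²/12 = 64/12 = 5.3333
Sum = 16.333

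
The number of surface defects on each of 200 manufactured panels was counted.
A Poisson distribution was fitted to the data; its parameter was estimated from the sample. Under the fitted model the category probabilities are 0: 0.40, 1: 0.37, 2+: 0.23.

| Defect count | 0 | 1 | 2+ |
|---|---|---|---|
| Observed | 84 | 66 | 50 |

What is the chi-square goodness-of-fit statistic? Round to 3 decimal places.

1.413

Expected counts E_i = n·p_i: 200×0.40 = 80, 200×0.37 = 74, 200×0.23 = 46.
cat         O        E   (O−E)²/E
0          84       80     0.2000
1          66       74     0.8649
2+         50       46     0.3478
Sum = 1.413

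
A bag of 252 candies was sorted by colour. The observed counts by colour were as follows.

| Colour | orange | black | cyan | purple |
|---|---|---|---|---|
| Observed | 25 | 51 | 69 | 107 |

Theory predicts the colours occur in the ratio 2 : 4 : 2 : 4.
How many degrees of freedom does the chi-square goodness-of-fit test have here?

There are k = 4 categories and no parameters were estimated from the data, so df = 4 − 1 = 3.

3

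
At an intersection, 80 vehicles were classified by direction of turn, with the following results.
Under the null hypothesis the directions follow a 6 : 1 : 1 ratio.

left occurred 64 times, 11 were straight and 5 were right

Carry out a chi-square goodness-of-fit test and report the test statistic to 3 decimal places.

2.867

Ratio total = 8. Expected counts: 80×6/8 = 60, 80×1/8 = 10, 80×1/8 = 10.
χ² = (64−60)²/60 + (11−10)²/10 + (5−10)²/10
   = 0.2667 + 0.1000 + 2.5000
Sum = 2.867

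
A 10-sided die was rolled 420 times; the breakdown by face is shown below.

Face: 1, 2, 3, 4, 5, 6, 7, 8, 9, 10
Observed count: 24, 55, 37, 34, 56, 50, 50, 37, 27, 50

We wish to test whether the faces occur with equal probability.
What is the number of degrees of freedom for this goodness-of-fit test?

9

There are k = 10 categories and no parameters were estimated from the data, so df = 10 − 1 = 9.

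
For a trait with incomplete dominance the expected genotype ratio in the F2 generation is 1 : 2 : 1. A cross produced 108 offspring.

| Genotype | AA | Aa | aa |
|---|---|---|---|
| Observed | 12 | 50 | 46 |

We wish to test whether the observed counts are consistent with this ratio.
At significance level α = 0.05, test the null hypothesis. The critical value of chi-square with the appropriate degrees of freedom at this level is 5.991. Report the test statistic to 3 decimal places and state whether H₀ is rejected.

22.000; reject

Ratio total = 4. Expected counts: 108×1/4 = 27, 108×2/4 = 54, 108×1/4 = 27.
AA: (12 − 27)²/27 = 225/27 = 8.3333
Aa: (50 − 54)²/54 = 16/54 = 0.2963
aa: (46 − 27)²/27 = 361/27 = 13.3704
Sum = 22.000
df = 2. Since 22.000 > 5.991, we reject H₀.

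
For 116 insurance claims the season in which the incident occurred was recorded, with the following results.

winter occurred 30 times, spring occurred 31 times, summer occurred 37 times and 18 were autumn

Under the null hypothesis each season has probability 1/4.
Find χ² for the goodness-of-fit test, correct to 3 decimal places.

6.552

Under H₀ each category has probability 1/4, so each expected count is 116/4 = 29.
χ² = (30−29)²/29 + (31−29)²/29 + (37−29)²/29 + (18−29)²/29
   = 0.0345 + 0.1379 + 2.2069 + 4.1724
Sum = 6.552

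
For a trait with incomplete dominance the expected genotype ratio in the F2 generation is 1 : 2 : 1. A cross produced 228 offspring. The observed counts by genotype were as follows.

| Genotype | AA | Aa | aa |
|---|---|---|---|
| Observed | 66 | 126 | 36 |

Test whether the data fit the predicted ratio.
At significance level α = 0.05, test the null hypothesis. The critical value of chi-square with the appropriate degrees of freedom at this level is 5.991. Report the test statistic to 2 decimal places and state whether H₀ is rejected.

10.42; reject

Ratio total = 4. Expected counts: 228×1/4 = 57, 228×2/4 = 114, 228×1/4 = 57.
AA: (66 − 57)²/57 = 81/57 = 1.421
Aa: (126 − 114)²/114 = 144/114 = 1.263
aa: (36 − 57)²/57 = 441/57 = 7.737
Sum = 10.42
df = 2. Since 10.42 > 5.991, we reject H₀.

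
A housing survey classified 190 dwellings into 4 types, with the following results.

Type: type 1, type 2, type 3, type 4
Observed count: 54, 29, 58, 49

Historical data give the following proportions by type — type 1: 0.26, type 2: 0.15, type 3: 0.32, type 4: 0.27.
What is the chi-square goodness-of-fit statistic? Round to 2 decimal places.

0.67

Expected counts E_i = n·p_i: 190×0.26 = 49.4, 190×0.15 = 28.5, 190×0.32 = 60.8, 190×0.27 = 51.3.
χ² = (54−49.4)²/49.4 + (29−28.5)²/28.5 + (58−60.8)²/60.8 + (49−51.3)²/51.3
   = 0.428 + 0.009 + 0.129 + 0.103
Sum = 0.67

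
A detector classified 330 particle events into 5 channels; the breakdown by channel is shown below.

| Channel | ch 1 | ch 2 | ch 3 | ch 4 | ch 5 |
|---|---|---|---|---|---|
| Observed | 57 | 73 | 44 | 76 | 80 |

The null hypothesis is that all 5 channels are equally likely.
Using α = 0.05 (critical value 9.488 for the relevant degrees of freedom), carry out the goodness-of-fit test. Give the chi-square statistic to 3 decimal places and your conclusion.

Expected count for each of the 5 categories: 330/5 = 66.
χ² = (57−66)²/66 + (73−66)²/66 + (44−66)²/66 + (76−66)²/66 + (80−66)²/66
   = 1.2273 + 0.7424 + 7.3333 + 1.5152 + 2.9697
Sum = 13.788
df = 4. Since 13.788 > 9.488, we reject H₀.

13.788; reject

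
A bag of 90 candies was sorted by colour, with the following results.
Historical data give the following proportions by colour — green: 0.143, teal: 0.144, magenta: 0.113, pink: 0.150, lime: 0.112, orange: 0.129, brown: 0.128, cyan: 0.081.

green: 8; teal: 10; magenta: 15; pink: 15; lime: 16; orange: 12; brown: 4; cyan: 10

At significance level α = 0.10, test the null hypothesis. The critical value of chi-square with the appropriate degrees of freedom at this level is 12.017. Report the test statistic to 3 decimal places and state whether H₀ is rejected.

Expected counts E_i = n·p_i: 90×0.143 = 12.87, 90×0.144 = 12.96, 90×0.113 = 10.17, 90×0.150 = 13.5, 90×0.112 = 10.08, 90×0.129 = 11.61, 90×0.128 = 11.52, 90×0.081 = 7.29.
χ² = (8−12.87)²/12.87 + (10−12.96)²/12.96 + (15−10.17)²/10.17 + (15−13.5)²/13.5 + (16−10.08)²/10.08 + (12−11.61)²/11.61 + (4−11.52)²/11.52 + (10−7.29)²/7.29
   = 1.8428 + 0.6760 + 2.2939 + 0.1667 + 3.4768 + 0.0131 + 4.9089 + 1.0074
Sum = 14.386
df = 7. Since 14.386 > 12.017, we reject H₀.

14.386; reject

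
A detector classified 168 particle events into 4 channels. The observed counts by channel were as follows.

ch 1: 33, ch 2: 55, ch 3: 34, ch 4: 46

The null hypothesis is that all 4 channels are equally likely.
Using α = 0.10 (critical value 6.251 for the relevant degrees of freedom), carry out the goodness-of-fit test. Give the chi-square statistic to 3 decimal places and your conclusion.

7.857; reject

Expected count for each of the 4 categories: 168/4 = 42.
ch 1: (33 − 42)²/42 = 81/42 = 1.9286
ch 2: (55 − 42)²/42 = 169/42 = 4.0238
ch 3: (34 − 42)²/42 = 64/42 = 1.5238
ch 4: (46 − 42)²/42 = 16/42 = 0.3810
Sum = 7.857
df = 3. Since 7.857 > 6.251, we reject H₀.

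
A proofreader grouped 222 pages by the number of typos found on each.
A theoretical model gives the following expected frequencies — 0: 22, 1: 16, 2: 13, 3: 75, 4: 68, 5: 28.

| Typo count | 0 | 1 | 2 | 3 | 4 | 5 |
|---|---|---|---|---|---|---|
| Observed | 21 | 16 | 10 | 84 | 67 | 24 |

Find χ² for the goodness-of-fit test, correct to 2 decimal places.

χ² = (21−22)²/22 + (16−16)²/16 + (10−13)²/13 + (84−75)²/75 + (67−68)²/68 + (24−28)²/28
   = 0.045 + 0.000 + 0.692 + 1.080 + 0.015 + 0.571
Sum = 2.40

2.40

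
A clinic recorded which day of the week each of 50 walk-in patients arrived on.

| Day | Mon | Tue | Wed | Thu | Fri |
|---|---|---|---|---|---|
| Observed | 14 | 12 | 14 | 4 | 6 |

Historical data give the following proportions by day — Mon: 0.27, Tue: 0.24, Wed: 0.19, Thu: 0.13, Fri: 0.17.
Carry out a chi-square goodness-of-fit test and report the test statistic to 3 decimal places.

3.847

Expected counts E_i = n·p_i: 50×0.27 = 13.5, 50×0.24 = 12, 50×0.19 = 9.5, 50×0.13 = 6.5, 50×0.17 = 8.5.
cat         O        E   (O−E)²/E
Mon        14     13.5     0.0185
Tue        12       12     0.0000
Wed        14      9.5     2.1316
Thu         4      6.5     0.9615
Fri         6      8.5     0.7353
Sum = 3.847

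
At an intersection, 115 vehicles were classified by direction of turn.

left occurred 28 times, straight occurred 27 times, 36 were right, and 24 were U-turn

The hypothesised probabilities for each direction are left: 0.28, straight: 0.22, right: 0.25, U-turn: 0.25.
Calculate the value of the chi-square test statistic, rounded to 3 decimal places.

Expected counts E_i = n·p_i: 115×0.28 = 32.2, 115×0.22 = 25.3, 115×0.25 = 28.75, 115×0.25 = 28.75.
left: (28 − 32.2)²/32.2 = 17.64/32.2 = 0.5478
straight: (27 − 25.3)²/25.3 = 2.89/25.3 = 0.1142
right: (36 − 28.75)²/28.75 = 52.5625/28.75 = 1.8283
U-turn: (24 − 28.75)²/28.75 = 22.5625/28.75 = 0.7848
Sum = 3.275

3.275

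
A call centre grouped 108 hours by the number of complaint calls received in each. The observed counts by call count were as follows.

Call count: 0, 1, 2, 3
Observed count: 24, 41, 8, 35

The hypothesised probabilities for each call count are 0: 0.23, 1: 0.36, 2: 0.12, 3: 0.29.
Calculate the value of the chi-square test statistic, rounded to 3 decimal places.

Expected counts E_i = n·p_i: 108×0.23 = 24.84, 108×0.36 = 38.88, 108×0.12 = 12.96, 108×0.29 = 31.32.
cat         O        E   (O−E)²/E
0          24    24.84     0.0284
1          41    38.88     0.1156
2           8    12.96     1.8983
3          35    31.32     0.4324
Sum = 2.475

2.475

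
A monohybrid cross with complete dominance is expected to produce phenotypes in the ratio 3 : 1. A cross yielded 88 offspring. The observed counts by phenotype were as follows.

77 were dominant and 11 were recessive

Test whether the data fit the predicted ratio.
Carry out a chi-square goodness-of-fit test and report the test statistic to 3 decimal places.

Ratio total = 4. Expected counts: 88×3/4 = 66, 88×1/4 = 22.
cat            O        E   (O−E)²/E
dominant      77       66     1.8333
recessive     11       22     5.5000
Sum = 7.333

7.333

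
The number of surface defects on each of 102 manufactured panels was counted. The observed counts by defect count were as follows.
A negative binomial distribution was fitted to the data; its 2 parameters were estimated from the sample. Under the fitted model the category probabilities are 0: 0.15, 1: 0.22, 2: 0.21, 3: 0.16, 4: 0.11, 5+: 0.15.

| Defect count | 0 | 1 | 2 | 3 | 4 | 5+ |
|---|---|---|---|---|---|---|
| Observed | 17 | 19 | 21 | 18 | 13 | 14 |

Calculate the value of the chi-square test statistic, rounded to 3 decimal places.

1.290

Expected counts E_i = n·p_i: 102×0.15 = 15.3, 102×0.22 = 22.44, 102×0.21 = 21.42, 102×0.16 = 16.32, 102×0.11 = 11.22, 102×0.15 = 15.3.
χ² = (17−15.3)²/15.3 + (19−22.44)²/22.44 + (21−21.42)²/21.42 + (18−16.32)²/16.32 + (13−11.22)²/11.22 + (14−15.3)²/15.3
   = 0.1889 + 0.5273 + 0.0082 + 0.1729 + 0.2824 + 0.1105
Sum = 1.290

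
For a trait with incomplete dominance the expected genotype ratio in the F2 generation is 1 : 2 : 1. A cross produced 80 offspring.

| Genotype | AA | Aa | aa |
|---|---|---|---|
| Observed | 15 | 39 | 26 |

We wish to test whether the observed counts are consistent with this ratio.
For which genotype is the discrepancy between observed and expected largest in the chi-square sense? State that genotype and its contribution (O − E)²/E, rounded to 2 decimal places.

Ratio total = 4. Expected counts: 80×1/4 = 20, 80×2/4 = 40, 80×1/4 = 20.
cat         O        E   (O−E)²/E
AA         15       20      1.250
Aa         39       40      0.025
aa         26       20      1.800
The largest term is for aa: 1.80.

aa, 1.80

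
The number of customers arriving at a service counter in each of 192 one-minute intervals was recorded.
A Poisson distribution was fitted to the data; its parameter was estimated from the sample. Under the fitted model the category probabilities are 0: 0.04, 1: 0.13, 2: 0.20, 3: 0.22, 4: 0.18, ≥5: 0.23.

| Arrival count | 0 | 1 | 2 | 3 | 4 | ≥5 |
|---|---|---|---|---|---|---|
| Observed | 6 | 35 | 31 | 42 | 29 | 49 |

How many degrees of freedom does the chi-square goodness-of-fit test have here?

4

There are k = 6 categories and 1 parameter estimated from the data, so df = 6 − 1 − 1 = 4.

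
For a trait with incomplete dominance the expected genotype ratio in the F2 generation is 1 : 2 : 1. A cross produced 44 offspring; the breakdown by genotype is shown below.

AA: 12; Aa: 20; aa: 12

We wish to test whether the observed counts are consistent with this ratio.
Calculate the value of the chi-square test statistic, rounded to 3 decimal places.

Ratio total = 4. Expected counts: 44×1/4 = 11, 44×2/4 = 22, 44×1/4 = 11.
χ² = (12−11)²/11 + (20−22)²/22 + (12−11)²/11
   = 0.0909 + 0.1818 + 0.0909
Sum = 0.364

0.364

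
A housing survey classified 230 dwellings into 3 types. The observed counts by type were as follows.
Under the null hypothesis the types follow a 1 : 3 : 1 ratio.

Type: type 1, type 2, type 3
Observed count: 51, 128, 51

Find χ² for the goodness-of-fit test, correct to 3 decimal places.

Ratio total = 5. Expected counts: 230×1/5 = 46, 230×3/5 = 138, 230×1/5 = 46.
type 1: (51 − 46)²/46 = 25/46 = 0.5435
type 2: (128 − 138)²/138 = 100/138 = 0.7246
type 3: (51 − 46)²/46 = 25/46 = 0.5435
Sum = 1.812

1.812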